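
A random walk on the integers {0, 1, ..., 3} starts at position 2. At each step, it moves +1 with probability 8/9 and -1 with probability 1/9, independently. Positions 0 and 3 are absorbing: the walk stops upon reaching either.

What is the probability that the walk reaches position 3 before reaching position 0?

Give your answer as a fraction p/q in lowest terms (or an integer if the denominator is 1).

Biased walk: p = 8/9, q = 1/9, r = q/p = 1/8
Gambler's ruin: P(hit 3 before 0 | start at 2) = (1 - r^a)/(1 - r^N)
r^2 = 1/64; r^3 = 1/512
P = (1 - 1/64) / (1 - 1/512) = 63/64 / 511/512 = 72/73

Answer: 72/73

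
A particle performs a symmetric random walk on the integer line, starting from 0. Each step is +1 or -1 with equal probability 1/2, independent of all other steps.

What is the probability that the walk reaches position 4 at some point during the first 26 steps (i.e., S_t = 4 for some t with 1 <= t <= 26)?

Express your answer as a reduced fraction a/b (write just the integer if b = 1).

Count via complement. Let g(t,s) = #length-t paths at position s with S_1..S_t all ≠ 4.
g(t,s) = g(t-1,s-1) + g(t-1,s+1) for s ≠ 4; g(t,4) = 0.
t=0: g(0,0)=1
t=1: g(1,-1)=1 g(1,1)=1
t=2: g(2,-2)=1 g(2,0)=2 g(2,2)=1
t=3: g(3,-3)=1 g(3,-1)=3 g(3,1)=3 g(3,3)=1
t=4: g(4,-4)=1 g(4,-2)=4 g(4,0)=6 g(4,2)=4
t=5: g(5,-5)=1 g(5,-3)=5 g(5,-1)=10 g(5,1)=10 g(5,3)=4
t=6: g(6,-6)=1 g(6,-4)=6 g(6,-2)=15 g(6,0)=20 g(6,2)=14
t=7: g(7,-7)=1 g(7,-5)=7 g(7,-3)=21 g(7,-1)=35 g(7,1)=34 g(7,3)=14
t=8: g(8,-8)=1 g(8,-6)=8 g(8,-4)=28 g(8,-2)=56 g(8,0)=69 g(8,2)=48
t=9: g(9,-9)=1 g(9,-7)=9 g(9,-5)=36 g(9,-3)=84 g(9,-1)=125 g(9,1)=117 g(9,3)=48
t=10: g(10,-10)=1 g(10,-8)=10 g(10,-6)=45 g(10,-4)=120 g(10,-2)=209 g(10,0)=242 g(10,2)=165
t=11: g(11,-11)=1 g(11,-9)=11 g(11,-7)=55 g(11,-5)=165 g(11,-3)=329 g(11,-1)=451 g(11,1)=407 g(11,3)=165
t=12: g(12,-12)=1 g(12,-10)=12 g(12,-8)=66 g(12,-6)=220 g(12,-4)=494 g(12,-2)=780 g(12,0)=858 g(12,2)=572
t=13: g(13,-13)=1 g(13,-11)=13 g(13,-9)=78 g(13,-7)=286 g(13,-5)=714 g(13,-3)=1274 g(13,-1)=1638 g(13,1)=1430 g(13,3)=572
t=14: g(14,-14)=1 g(14,-12)=14 g(14,-10)=91 g(14,-8)=364 g(14,-6)=1000 g(14,-4)=1988 g(14,-2)=2912 g(14,0)=3068 g(14,2)=2002
t=15: g(15,-15)=1 g(15,-13)=15 g(15,-11)=105 g(15,-9)=455 g(15,-7)=1364 g(15,-5)=2988 g(15,-3)=4900 g(15,-1)=5980 g(15,1)=5070 g(15,3)=2002
t=16: g(16,-16)=1 g(16,-14)=16 g(16,-12)=120 g(16,-10)=560 g(16,-8)=1819 g(16,-6)=4352 g(16,-4)=7888 g(16,-2)=10880 g(16,0)=11050 g(16,2)=7072
t=17: g(17,-17)=1 g(17,-15)=17 g(17,-13)=136 g(17,-11)=680 g(17,-9)=2379 g(17,-7)=6171 g(17,-5)=12240 g(17,-3)=18768 g(17,-1)=21930 g(17,1)=18122 g(17,3)=7072
t=18: g(18,-18)=1 g(18,-16)=18 g(18,-14)=153 g(18,-12)=816 g(18,-10)=3059 g(18,-8)=8550 g(18,-6)=18411 g(18,-4)=31008 g(18,-2)=40698 g(18,0)=40052 g(18,2)=25194
t=19: g(19,-19)=1 g(19,-17)=19 g(19,-15)=171 g(19,-13)=969 g(19,-11)=3875 g(19,-9)=11609 g(19,-7)=26961 g(19,-5)=49419 g(19,-3)=71706 g(19,-1)=80750 g(19,1)=65246 g(19,3)=25194
t=20: g(20,-20)=1 g(20,-18)=20 g(20,-16)=190 g(20,-14)=1140 g(20,-12)=4844 g(20,-10)=15484 g(20,-8)=38570 g(20,-6)=76380 g(20,-4)=121125 g(20,-2)=152456 g(20,0)=145996 g(20,2)=90440
t=21: g(21,-21)=1 g(21,-19)=21 g(21,-17)=210 g(21,-15)=1330 g(21,-13)=5984 g(21,-11)=20328 g(21,-9)=54054 g(21,-7)=114950 g(21,-5)=197505 g(21,-3)=273581 g(21,-1)=298452 g(21,1)=236436 g(21,3)=90440
t=22: g(22,-22)=1 g(22,-20)=22 g(22,-18)=231 g(22,-16)=1540 g(22,-14)=7314 g(22,-12)=26312 g(22,-10)=74382 g(22,-8)=169004 g(22,-6)=312455 g(22,-4)=471086 g(22,-2)=572033 g(22,0)=534888 g(22,2)=326876
t=23: g(23,-23)=1 g(23,-21)=23 g(23,-19)=253 g(23,-17)=1771 g(23,-15)=8854 g(23,-13)=33626 g(23,-11)=100694 g(23,-9)=243386 g(23,-7)=481459 g(23,-5)=783541 g(23,-3)=1043119 g(23,-1)=1106921 g(23,1)=861764 g(23,3)=326876
t=24: g(24,-24)=1 g(24,-22)=24 g(24,-20)=276 g(24,-18)=2024 g(24,-16)=10625 g(24,-14)=42480 g(24,-12)=134320 g(24,-10)=344080 g(24,-8)=724845 g(24,-6)=1265000 g(24,-4)=1826660 g(24,-2)=2150040 g(24,0)=1968685 g(24,2)=1188640
t=25: g(25,-25)=1 g(25,-23)=25 g(25,-21)=300 g(25,-19)=2300 g(25,-17)=12649 g(25,-15)=53105 g(25,-13)=176800 g(25,-11)=478400 g(25,-9)=1068925 g(25,-7)=1989845 g(25,-5)=3091660 g(25,-3)=3976700 g(25,-1)=4118725 g(25,1)=3157325 g(25,3)=1188640
t=26: g(26,-26)=1 g(26,-24)=26 g(26,-22)=325 g(26,-20)=2600 g(26,-18)=14949 g(26,-16)=65754 g(26,-14)=229905 g(26,-12)=655200 g(26,-10)=1547325 g(26,-8)=3058770 g(26,-6)=5081505 g(26,-4)=7068360 g(26,-2)=8095425 g(26,0)=7276050 g(26,2)=4345965
Paths never hitting 4: Σ_s g(26,s) = 37442160
Paths hitting 4: 2^26 - 37442160 = 29666704
P = 29666704/67108864 = 1854169/4194304

Answer: 1854169/4194304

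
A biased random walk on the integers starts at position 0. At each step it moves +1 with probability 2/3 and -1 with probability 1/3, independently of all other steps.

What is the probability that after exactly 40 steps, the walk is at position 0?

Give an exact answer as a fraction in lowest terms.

To be at 0 after 40 steps: need exactly 20 steps of +1 and 20 of -1.
Number of such sequences: C(40,20) = 137846528820
Each has probability (2/3)^20 · (1/3)^20 = 1048576/12157665459056928801
P = 137846528820 · 1048576/12157665459056928801 = 16060284644884480/1350851717672992089

Answer: 16060284644884480/1350851717672992089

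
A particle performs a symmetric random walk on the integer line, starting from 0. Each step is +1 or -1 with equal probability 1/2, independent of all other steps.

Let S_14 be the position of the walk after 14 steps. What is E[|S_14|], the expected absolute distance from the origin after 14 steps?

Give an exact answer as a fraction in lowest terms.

Answer: 3003/1024

Derivation:
S_14 takes values m ≡ 0 (mod 2) with |m| ≤ 14; P(S_14=m) = C(14,(14+m)/2)/2^14.
Total paths: 2^14 = 16384
Distribution: P(S=-14)=1/16384, P(S=-12)=14/16384, P(S=-10)=91/16384, P(S=-8)=364/16384, P(S=-6)=1001/16384, P(S=-4)=2002/16384, P(S=-2)=3003/16384, P(S=0)=3432/16384, P(S=2)=3003/16384, P(S=4)=2002/16384, P(S=6)=1001/16384, P(S=8)=364/16384, P(S=10)=91/16384, P(S=12)=14/16384, P(S=14)=1/16384
E[|S_14|] = Σ_m |m|·P(S_14=m) = 48048/16384 = 3003/1024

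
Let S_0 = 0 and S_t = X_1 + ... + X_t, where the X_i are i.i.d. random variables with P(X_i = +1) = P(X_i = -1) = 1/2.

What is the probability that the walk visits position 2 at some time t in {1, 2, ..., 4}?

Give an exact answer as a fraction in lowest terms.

Count via complement. Let g(t,s) = #length-t paths at position s with S_1..S_t all ≠ 2.
g(t,s) = g(t-1,s-1) + g(t-1,s+1) for s ≠ 2; g(t,2) = 0.
t=0: g(0,0)=1
t=1: g(1,-1)=1 g(1,1)=1
t=2: g(2,-2)=1 g(2,0)=2
t=3: g(3,-3)=1 g(3,-1)=3 g(3,1)=2
t=4: g(4,-4)=1 g(4,-2)=4 g(4,0)=5
Paths never hitting 2: Σ_s g(4,s) = 10
Paths hitting 2: 2^4 - 10 = 6
P = 6/16 = 3/8

Answer: 3/8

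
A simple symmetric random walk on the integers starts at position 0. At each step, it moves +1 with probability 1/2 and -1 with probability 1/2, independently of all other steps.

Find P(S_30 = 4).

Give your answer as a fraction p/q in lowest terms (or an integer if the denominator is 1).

To reach position 4 after 30 steps: need 17 steps of +1 and 13 of -1.
Favorable paths: C(30,17) = 119759850
Total paths: 2^30 = 1073741824
P = 119759850/1073741824 = 59879925/536870912

Answer: 59879925/536870912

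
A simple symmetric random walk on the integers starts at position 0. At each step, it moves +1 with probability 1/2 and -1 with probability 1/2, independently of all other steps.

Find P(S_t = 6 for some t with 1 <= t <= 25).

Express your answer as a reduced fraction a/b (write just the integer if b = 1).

Answer: 962689/4194304

Derivation:
Count via complement. Let g(t,s) = #length-t paths at position s with S_1..S_t all ≠ 6.
g(t,s) = g(t-1,s-1) + g(t-1,s+1) for s ≠ 6; g(t,6) = 0.
t=0: g(0,0)=1
t=1: g(1,-1)=1 g(1,1)=1
t=2: g(2,-2)=1 g(2,0)=2 g(2,2)=1
t=3: g(3,-3)=1 g(3,-1)=3 g(3,1)=3 g(3,3)=1
t=4: g(4,-4)=1 g(4,-2)=4 g(4,0)=6 g(4,2)=4 g(4,4)=1
t=5: g(5,-5)=1 g(5,-3)=5 g(5,-1)=10 g(5,1)=10 g(5,3)=5 g(5,5)=1
t=6: g(6,-6)=1 g(6,-4)=6 g(6,-2)=15 g(6,0)=20 g(6,2)=15 g(6,4)=6
t=7: g(7,-7)=1 g(7,-5)=7 g(7,-3)=21 g(7,-1)=35 g(7,1)=35 g(7,3)=21 g(7,5)=6
t=8: g(8,-8)=1 g(8,-6)=8 g(8,-4)=28 g(8,-2)=56 g(8,0)=70 g(8,2)=56 g(8,4)=27
t=9: g(9,-9)=1 g(9,-7)=9 g(9,-5)=36 g(9,-3)=84 g(9,-1)=126 g(9,1)=126 g(9,3)=83 g(9,5)=27
t=10: g(10,-10)=1 g(10,-8)=10 g(10,-6)=45 g(10,-4)=120 g(10,-2)=210 g(10,0)=252 g(10,2)=209 g(10,4)=110
t=11: g(11,-11)=1 g(11,-9)=11 g(11,-7)=55 g(11,-5)=165 g(11,-3)=330 g(11,-1)=462 g(11,1)=461 g(11,3)=319 g(11,5)=110
t=12: g(12,-12)=1 g(12,-10)=12 g(12,-8)=66 g(12,-6)=220 g(12,-4)=495 g(12,-2)=792 g(12,0)=923 g(12,2)=780 g(12,4)=429
t=13: g(13,-13)=1 g(13,-11)=13 g(13,-9)=78 g(13,-7)=286 g(13,-5)=715 g(13,-3)=1287 g(13,-1)=1715 g(13,1)=1703 g(13,3)=1209 g(13,5)=429
t=14: g(14,-14)=1 g(14,-12)=14 g(14,-10)=91 g(14,-8)=364 g(14,-6)=1001 g(14,-4)=2002 g(14,-2)=3002 g(14,0)=3418 g(14,2)=2912 g(14,4)=1638
t=15: g(15,-15)=1 g(15,-13)=15 g(15,-11)=105 g(15,-9)=455 g(15,-7)=1365 g(15,-5)=3003 g(15,-3)=5004 g(15,-1)=6420 g(15,1)=6330 g(15,3)=4550 g(15,5)=1638
t=16: g(16,-16)=1 g(16,-14)=16 g(16,-12)=120 g(16,-10)=560 g(16,-8)=1820 g(16,-6)=4368 g(16,-4)=8007 g(16,-2)=11424 g(16,0)=12750 g(16,2)=10880 g(16,4)=6188
t=17: g(17,-17)=1 g(17,-15)=17 g(17,-13)=136 g(17,-11)=680 g(17,-9)=2380 g(17,-7)=6188 g(17,-5)=12375 g(17,-3)=19431 g(17,-1)=24174 g(17,1)=23630 g(17,3)=17068 g(17,5)=6188
t=18: g(18,-18)=1 g(18,-16)=18 g(18,-14)=153 g(18,-12)=816 g(18,-10)=3060 g(18,-8)=8568 g(18,-6)=18563 g(18,-4)=31806 g(18,-2)=43605 g(18,0)=47804 g(18,2)=40698 g(18,4)=23256
t=19: g(19,-19)=1 g(19,-17)=19 g(19,-15)=171 g(19,-13)=969 g(19,-11)=3876 g(19,-9)=11628 g(19,-7)=27131 g(19,-5)=50369 g(19,-3)=75411 g(19,-1)=91409 g(19,1)=88502 g(19,3)=63954 g(19,5)=23256
t=20: g(20,-20)=1 g(20,-18)=20 g(20,-16)=190 g(20,-14)=1140 g(20,-12)=4845 g(20,-10)=15504 g(20,-8)=38759 g(20,-6)=77500 g(20,-4)=125780 g(20,-2)=166820 g(20,0)=179911 g(20,2)=152456 g(20,4)=87210
t=21: g(21,-21)=1 g(21,-19)=21 g(21,-17)=210 g(21,-15)=1330 g(21,-13)=5985 g(21,-11)=20349 g(21,-9)=54263 g(21,-7)=116259 g(21,-5)=203280 g(21,-3)=292600 g(21,-1)=346731 g(21,1)=332367 g(21,3)=239666 g(21,5)=87210
t=22: g(22,-22)=1 g(22,-20)=22 g(22,-18)=231 g(22,-16)=1540 g(22,-14)=7315 g(22,-12)=26334 g(22,-10)=74612 g(22,-8)=170522 g(22,-6)=319539 g(22,-4)=495880 g(22,-2)=639331 g(22,0)=679098 g(22,2)=572033 g(22,4)=326876
t=23: g(23,-23)=1 g(23,-21)=23 g(23,-19)=253 g(23,-17)=1771 g(23,-15)=8855 g(23,-13)=33649 g(23,-11)=100946 g(23,-9)=245134 g(23,-7)=490061 g(23,-5)=815419 g(23,-3)=1135211 g(23,-1)=1318429 g(23,1)=1251131 g(23,3)=898909 g(23,5)=326876
t=24: g(24,-24)=1 g(24,-22)=24 g(24,-20)=276 g(24,-18)=2024 g(24,-16)=10626 g(24,-14)=42504 g(24,-12)=134595 g(24,-10)=346080 g(24,-8)=735195 g(24,-6)=1305480 g(24,-4)=1950630 g(24,-2)=2453640 g(24,0)=2569560 g(24,2)=2150040 g(24,4)=1225785
t=25: g(25,-25)=1 g(25,-23)=25 g(25,-21)=300 g(25,-19)=2300 g(25,-17)=12650 g(25,-15)=53130 g(25,-13)=177099 g(25,-11)=480675 g(25,-9)=1081275 g(25,-7)=2040675 g(25,-5)=3256110 g(25,-3)=4404270 g(25,-1)=5023200 g(25,1)=4719600 g(25,3)=3375825 g(25,5)=1225785
Paths never hitting 6: Σ_s g(25,s) = 25852920
Paths hitting 6: 2^25 - 25852920 = 7701512
P = 7701512/33554432 = 962689/4194304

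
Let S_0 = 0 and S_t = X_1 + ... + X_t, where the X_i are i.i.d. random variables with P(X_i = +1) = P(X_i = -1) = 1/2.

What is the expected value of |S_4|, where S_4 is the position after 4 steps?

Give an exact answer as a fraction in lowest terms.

Answer: 3/2

Derivation:
S_4 takes values m ≡ 0 (mod 2) with |m| ≤ 4; P(S_4=m) = C(4,(4+m)/2)/2^4.
Total paths: 2^4 = 16
Distribution: P(S=-4)=1/16, P(S=-2)=4/16, P(S=0)=6/16, P(S=2)=4/16, P(S=4)=1/16
E[|S_4|] = Σ_m |m|·P(S_4=m) = 24/16 = 3/2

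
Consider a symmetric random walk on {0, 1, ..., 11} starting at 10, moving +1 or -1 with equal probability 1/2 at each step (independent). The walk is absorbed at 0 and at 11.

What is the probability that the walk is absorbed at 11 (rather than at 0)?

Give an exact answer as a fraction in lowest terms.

Answer: 10/11

Derivation:
Symmetric walk (p = 1/2): the harmonic-function argument gives P(hit 11 before 0 | start at 10) = a/N.
P = 10/11 = 10/11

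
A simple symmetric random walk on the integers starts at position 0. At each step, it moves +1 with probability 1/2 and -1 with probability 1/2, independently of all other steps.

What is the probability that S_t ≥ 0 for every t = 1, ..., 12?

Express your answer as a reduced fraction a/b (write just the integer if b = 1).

Answer: 231/1024

Derivation:
Let f(t,s) = #length-t paths at position s with S_1..S_t all ≥ 0.
f(t,s) = f(t-1,s-1) + f(t-1,s+1) for s ≥ 0; f(t,s) = 0 for s < 0.
t=0: f(0,0)=1
t=1: f(1,1)=1
t=2: f(2,0)=1 f(2,2)=1
t=3: f(3,1)=2 f(3,3)=1
t=4: f(4,0)=2 f(4,2)=3 f(4,4)=1
t=5: f(5,1)=5 f(5,3)=4 f(5,5)=1
t=6: f(6,0)=5 f(6,2)=9 f(6,4)=5 f(6,6)=1
t=7: f(7,1)=14 f(7,3)=14 f(7,5)=6 f(7,7)=1
t=8: f(8,0)=14 f(8,2)=28 f(8,4)=20 f(8,6)=7 f(8,8)=1
t=9: f(9,1)=42 f(9,3)=48 f(9,5)=27 f(9,7)=8 f(9,9)=1
t=10: f(10,0)=42 f(10,2)=90 f(10,4)=75 f(10,6)=35 f(10,8)=9 f(10,10)=1
t=11: f(11,1)=132 f(11,3)=165 f(11,5)=110 f(11,7)=44 f(11,9)=10 f(11,11)=1
t=12: f(12,0)=132 f(12,2)=297 f(12,4)=275 f(12,6)=154 f(12,8)=54 f(12,10)=11 f(12,12)=1
Σ_s f(12,s) = 924
P = 924/4096 = 231/1024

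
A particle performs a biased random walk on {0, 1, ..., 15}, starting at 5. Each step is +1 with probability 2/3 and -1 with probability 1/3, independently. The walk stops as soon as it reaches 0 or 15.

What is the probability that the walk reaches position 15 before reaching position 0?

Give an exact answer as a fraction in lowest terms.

Biased walk: p = 2/3, q = 1/3, r = q/p = 1/2
Gambler's ruin: P(hit 15 before 0 | start at 5) = (1 - r^a)/(1 - r^N)
r^5 = 1/32; r^15 = 1/32768
P = (1 - 1/32) / (1 - 1/32768) = 31/32 / 32767/32768 = 1024/1057

Answer: 1024/1057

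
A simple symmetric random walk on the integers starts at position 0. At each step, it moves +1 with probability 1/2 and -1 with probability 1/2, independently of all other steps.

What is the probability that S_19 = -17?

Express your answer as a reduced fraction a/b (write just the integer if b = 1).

To reach position -17 after 19 steps: need 1 step of +1 and 18 of -1.
Favorable paths: C(19,1) = 19
Total paths: 2^19 = 524288
P = 19/524288 = 19/524288

Answer: 19/524288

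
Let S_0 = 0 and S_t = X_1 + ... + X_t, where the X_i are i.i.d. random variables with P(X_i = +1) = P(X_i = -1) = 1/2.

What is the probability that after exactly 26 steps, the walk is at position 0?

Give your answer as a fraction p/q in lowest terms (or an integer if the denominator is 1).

Answer: 1300075/8388608

Derivation:
To return to 0 after 26 steps: need exactly 13 steps of +1 and 13 of -1.
Favorable paths: C(26,13) = 10400600
Total paths: 2^26 = 67108864
P = 10400600/67108864 = 1300075/8388608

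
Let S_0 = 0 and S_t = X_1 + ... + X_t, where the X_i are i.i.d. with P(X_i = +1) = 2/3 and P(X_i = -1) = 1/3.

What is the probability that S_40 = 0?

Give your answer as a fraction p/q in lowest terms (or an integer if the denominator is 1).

Answer: 16060284644884480/1350851717672992089

Derivation:
To be at 0 after 40 steps: need exactly 20 steps of +1 and 20 of -1.
Number of such sequences: C(40,20) = 137846528820
Each has probability (2/3)^20 · (1/3)^20 = 1048576/12157665459056928801
P = 137846528820 · 1048576/12157665459056928801 = 16060284644884480/1350851717672992089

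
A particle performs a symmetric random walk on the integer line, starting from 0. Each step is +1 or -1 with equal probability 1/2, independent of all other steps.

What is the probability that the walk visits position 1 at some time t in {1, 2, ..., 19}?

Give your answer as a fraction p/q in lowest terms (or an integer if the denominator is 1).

Count via complement. Let g(t,s) = #length-t paths at position s with S_1..S_t all ≠ 1.
g(t,s) = g(t-1,s-1) + g(t-1,s+1) for s ≠ 1; g(t,1) = 0.
t=0: g(0,0)=1
t=1: g(1,-1)=1
t=2: g(2,-2)=1 g(2,0)=1
t=3: g(3,-3)=1 g(3,-1)=2
t=4: g(4,-4)=1 g(4,-2)=3 g(4,0)=2
t=5: g(5,-5)=1 g(5,-3)=4 g(5,-1)=5
t=6: g(6,-6)=1 g(6,-4)=5 g(6,-2)=9 g(6,0)=5
t=7: g(7,-7)=1 g(7,-5)=6 g(7,-3)=14 g(7,-1)=14
t=8: g(8,-8)=1 g(8,-6)=7 g(8,-4)=20 g(8,-2)=28 g(8,0)=14
t=9: g(9,-9)=1 g(9,-7)=8 g(9,-5)=27 g(9,-3)=48 g(9,-1)=42
t=10: g(10,-10)=1 g(10,-8)=9 g(10,-6)=35 g(10,-4)=75 g(10,-2)=90 g(10,0)=42
t=11: g(11,-11)=1 g(11,-9)=10 g(11,-7)=44 g(11,-5)=110 g(11,-3)=165 g(11,-1)=132
t=12: g(12,-12)=1 g(12,-10)=11 g(12,-8)=54 g(12,-6)=154 g(12,-4)=275 g(12,-2)=297 g(12,0)=132
t=13: g(13,-13)=1 g(13,-11)=12 g(13,-9)=65 g(13,-7)=208 g(13,-5)=429 g(13,-3)=572 g(13,-1)=429
t=14: g(14,-14)=1 g(14,-12)=13 g(14,-10)=77 g(14,-8)=273 g(14,-6)=637 g(14,-4)=1001 g(14,-2)=1001 g(14,0)=429
t=15: g(15,-15)=1 g(15,-13)=14 g(15,-11)=90 g(15,-9)=350 g(15,-7)=910 g(15,-5)=1638 g(15,-3)=2002 g(15,-1)=1430
t=16: g(16,-16)=1 g(16,-14)=15 g(16,-12)=104 g(16,-10)=440 g(16,-8)=1260 g(16,-6)=2548 g(16,-4)=3640 g(16,-2)=3432 g(16,0)=1430
t=17: g(17,-17)=1 g(17,-15)=16 g(17,-13)=119 g(17,-11)=544 g(17,-9)=1700 g(17,-7)=3808 g(17,-5)=6188 g(17,-3)=7072 g(17,-1)=4862
t=18: g(18,-18)=1 g(18,-16)=17 g(18,-14)=135 g(18,-12)=663 g(18,-10)=2244 g(18,-8)=5508 g(18,-6)=9996 g(18,-4)=13260 g(18,-2)=11934 g(18,0)=4862
t=19: g(19,-19)=1 g(19,-17)=18 g(19,-15)=152 g(19,-13)=798 g(19,-11)=2907 g(19,-9)=7752 g(19,-7)=15504 g(19,-5)=23256 g(19,-3)=25194 g(19,-1)=16796
Paths never hitting 1: Σ_s g(19,s) = 92378
Paths hitting 1: 2^19 - 92378 = 431910
P = 431910/524288 = 215955/262144

Answer: 215955/262144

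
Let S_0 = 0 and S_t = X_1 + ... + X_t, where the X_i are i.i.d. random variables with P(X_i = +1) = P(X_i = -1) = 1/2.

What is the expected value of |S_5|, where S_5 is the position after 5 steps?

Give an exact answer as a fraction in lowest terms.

S_5 takes values m ≡ 1 (mod 2) with |m| ≤ 5; P(S_5=m) = C(5,(5+m)/2)/2^5.
Total paths: 2^5 = 32
Distribution: P(S=-5)=1/32, P(S=-3)=5/32, P(S=-1)=10/32, P(S=1)=10/32, P(S=3)=5/32, P(S=5)=1/32
E[|S_5|] = Σ_m |m|·P(S_5=m) = 60/32 = 15/8

Answer: 15/8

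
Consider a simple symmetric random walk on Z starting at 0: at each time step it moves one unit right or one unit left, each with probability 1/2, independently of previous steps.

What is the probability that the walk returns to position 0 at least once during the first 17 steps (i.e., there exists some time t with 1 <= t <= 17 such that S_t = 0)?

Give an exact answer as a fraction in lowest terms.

Answer: 26333/32768

Derivation:
Count via complement. Let g(t,s) = #length-t paths at position s with S_1..S_t all ≠ 0.
g(t,s) = g(t-1,s-1) + g(t-1,s+1) for s ≠ 0; g(t,0) = 0.
t=0: g(0,0)=1
t=1: g(1,-1)=1 g(1,1)=1
t=2: g(2,-2)=1 g(2,2)=1
t=3: g(3,-3)=1 g(3,-1)=1 g(3,1)=1 g(3,3)=1
t=4: g(4,-4)=1 g(4,-2)=2 g(4,2)=2 g(4,4)=1
t=5: g(5,-5)=1 g(5,-3)=3 g(5,-1)=2 g(5,1)=2 g(5,3)=3 g(5,5)=1
t=6: g(6,-6)=1 g(6,-4)=4 g(6,-2)=5 g(6,2)=5 g(6,4)=4 g(6,6)=1
t=7: g(7,-7)=1 g(7,-5)=5 g(7,-3)=9 g(7,-1)=5 g(7,1)=5 g(7,3)=9 g(7,5)=5 g(7,7)=1
t=8: g(8,-8)=1 g(8,-6)=6 g(8,-4)=14 g(8,-2)=14 g(8,2)=14 g(8,4)=14 g(8,6)=6 g(8,8)=1
t=9: g(9,-9)=1 g(9,-7)=7 g(9,-5)=20 g(9,-3)=28 g(9,-1)=14 g(9,1)=14 g(9,3)=28 g(9,5)=20 g(9,7)=7 g(9,9)=1
t=10: g(10,-10)=1 g(10,-8)=8 g(10,-6)=27 g(10,-4)=48 g(10,-2)=42 g(10,2)=42 g(10,4)=48 g(10,6)=27 g(10,8)=8 g(10,10)=1
t=11: g(11,-11)=1 g(11,-9)=9 g(11,-7)=35 g(11,-5)=75 g(11,-3)=90 g(11,-1)=42 g(11,1)=42 g(11,3)=90 g(11,5)=75 g(11,7)=35 g(11,9)=9 g(11,11)=1
t=12: g(12,-12)=1 g(12,-10)=10 g(12,-8)=44 g(12,-6)=110 g(12,-4)=165 g(12,-2)=132 g(12,2)=132 g(12,4)=165 g(12,6)=110 g(12,8)=44 g(12,10)=10 g(12,12)=1
t=13: g(13,-13)=1 g(13,-11)=11 g(13,-9)=54 g(13,-7)=154 g(13,-5)=275 g(13,-3)=297 g(13,-1)=132 g(13,1)=132 g(13,3)=297 g(13,5)=275 g(13,7)=154 g(13,9)=54 g(13,11)=11 g(13,13)=1
t=14: g(14,-14)=1 g(14,-12)=12 g(14,-10)=65 g(14,-8)=208 g(14,-6)=429 g(14,-4)=572 g(14,-2)=429 g(14,2)=429 g(14,4)=572 g(14,6)=429 g(14,8)=208 g(14,10)=65 g(14,12)=12 g(14,14)=1
t=15: g(15,-15)=1 g(15,-13)=13 g(15,-11)=77 g(15,-9)=273 g(15,-7)=637 g(15,-5)=1001 g(15,-3)=1001 g(15,-1)=429 g(15,1)=429 g(15,3)=1001 g(15,5)=1001 g(15,7)=637 g(15,9)=273 g(15,11)=77 g(15,13)=13 g(15,15)=1
t=16: g(16,-16)=1 g(16,-14)=14 g(16,-12)=90 g(16,-10)=350 g(16,-8)=910 g(16,-6)=1638 g(16,-4)=2002 g(16,-2)=1430 g(16,2)=1430 g(16,4)=2002 g(16,6)=1638 g(16,8)=910 g(16,10)=350 g(16,12)=90 g(16,14)=14 g(16,16)=1
t=17: g(17,-17)=1 g(17,-15)=15 g(17,-13)=104 g(17,-11)=440 g(17,-9)=1260 g(17,-7)=2548 g(17,-5)=3640 g(17,-3)=3432 g(17,-1)=1430 g(17,1)=1430 g(17,3)=3432 g(17,5)=3640 g(17,7)=2548 g(17,9)=1260 g(17,11)=440 g(17,13)=104 g(17,15)=15 g(17,17)=1
Paths never hitting 0: Σ_s g(17,s) = 25740
Paths hitting 0: 2^17 - 25740 = 105332
P = 105332/131072 = 26333/32768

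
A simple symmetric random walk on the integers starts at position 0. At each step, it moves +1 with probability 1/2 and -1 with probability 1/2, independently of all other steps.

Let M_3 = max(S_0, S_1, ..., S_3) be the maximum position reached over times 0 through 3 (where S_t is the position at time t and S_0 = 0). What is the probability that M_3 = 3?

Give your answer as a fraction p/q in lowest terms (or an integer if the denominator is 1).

Let M_3 = max(S_0,...,S_3). Use the reflection principle: for j ≥ 1, #{paths with M_3 ≥ j} = #{S_3 ≥ j} + #{S_3 ≥ j+1}.
By reflection, #{M_3 ≥ 3} = #{S_3 ≥ 3} + #{S_3 ≥ 4} = 1 + 0 = 1.
#{M_3 ≥ 4} = #{S_3 ≥ 4} + #{S_3 ≥ 5} = 0 + 0 = 0.
#{M_3 = 3} = 1 - 0 = 1.
P(M_3 = 3) = 1/8 = 1/8

Answer: 1/8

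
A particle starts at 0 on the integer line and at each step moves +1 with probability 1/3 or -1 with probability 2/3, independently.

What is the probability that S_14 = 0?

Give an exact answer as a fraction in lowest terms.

To be at 0 after 14 steps: need exactly 7 steps of +1 and 7 of -1.
Number of such sequences: C(14,7) = 3432
Each has probability (1/3)^7 · (2/3)^7 = 128/4782969
P = 3432 · 128/4782969 = 146432/1594323

Answer: 146432/1594323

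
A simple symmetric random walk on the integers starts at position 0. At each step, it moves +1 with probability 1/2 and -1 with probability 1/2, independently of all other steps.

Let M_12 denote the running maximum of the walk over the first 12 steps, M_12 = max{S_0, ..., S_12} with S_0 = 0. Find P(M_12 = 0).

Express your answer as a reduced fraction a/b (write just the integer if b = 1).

Answer: 231/1024

Derivation:
Let M_12 = max(S_0,...,S_12). Use the reflection principle: for j ≥ 1, #{paths with M_12 ≥ j} = #{S_12 ≥ j} + #{S_12 ≥ j+1}.
P(M_12 ≥ 0) = 1 since S_0 = 0, so #{M_12 ≥ 0} = 4096.
#{M_12 ≥ 1} = #{S_12 ≥ 1} + #{S_12 ≥ 2} = 1586 + 1586 = 3172.
#{M_12 = 0} = 4096 - 3172 = 924.
P(M_12 = 0) = 924/4096 = 231/1024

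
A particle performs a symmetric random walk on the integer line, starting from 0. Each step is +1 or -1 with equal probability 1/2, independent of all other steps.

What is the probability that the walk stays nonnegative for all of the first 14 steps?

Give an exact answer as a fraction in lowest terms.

Let f(t,s) = #length-t paths at position s with S_1..S_t all ≥ 0.
f(t,s) = f(t-1,s-1) + f(t-1,s+1) for s ≥ 0; f(t,s) = 0 for s < 0.
t=0: f(0,0)=1
t=1: f(1,1)=1
t=2: f(2,0)=1 f(2,2)=1
t=3: f(3,1)=2 f(3,3)=1
t=4: f(4,0)=2 f(4,2)=3 f(4,4)=1
t=5: f(5,1)=5 f(5,3)=4 f(5,5)=1
t=6: f(6,0)=5 f(6,2)=9 f(6,4)=5 f(6,6)=1
t=7: f(7,1)=14 f(7,3)=14 f(7,5)=6 f(7,7)=1
t=8: f(8,0)=14 f(8,2)=28 f(8,4)=20 f(8,6)=7 f(8,8)=1
t=9: f(9,1)=42 f(9,3)=48 f(9,5)=27 f(9,7)=8 f(9,9)=1
t=10: f(10,0)=42 f(10,2)=90 f(10,4)=75 f(10,6)=35 f(10,8)=9 f(10,10)=1
t=11: f(11,1)=132 f(11,3)=165 f(11,5)=110 f(11,7)=44 f(11,9)=10 f(11,11)=1
t=12: f(12,0)=132 f(12,2)=297 f(12,4)=275 f(12,6)=154 f(12,8)=54 f(12,10)=11 f(12,12)=1
t=13: f(13,1)=429 f(13,3)=572 f(13,5)=429 f(13,7)=208 f(13,9)=65 f(13,11)=12 f(13,13)=1
t=14: f(14,0)=429 f(14,2)=1001 f(14,4)=1001 f(14,6)=637 f(14,8)=273 f(14,10)=77 f(14,12)=13 f(14,14)=1
Σ_s f(14,s) = 3432
P = 3432/16384 = 429/2048

Answer: 429/2048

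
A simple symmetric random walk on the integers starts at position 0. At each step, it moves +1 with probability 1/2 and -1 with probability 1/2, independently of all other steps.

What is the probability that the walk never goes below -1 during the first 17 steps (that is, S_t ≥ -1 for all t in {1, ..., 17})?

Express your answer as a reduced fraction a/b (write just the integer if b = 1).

Answer: 12155/32768

Derivation:
Let f(t,s) = #length-t paths at position s with S_1..S_t all ≥ -1.
f(t,s) = f(t-1,s-1) + f(t-1,s+1) for s ≥ -1; f(t,s) = 0 for s < -1.
t=0: f(0,0)=1
t=1: f(1,-1)=1 f(1,1)=1
t=2: f(2,0)=2 f(2,2)=1
t=3: f(3,-1)=2 f(3,1)=3 f(3,3)=1
t=4: f(4,0)=5 f(4,2)=4 f(4,4)=1
t=5: f(5,-1)=5 f(5,1)=9 f(5,3)=5 f(5,5)=1
t=6: f(6,0)=14 f(6,2)=14 f(6,4)=6 f(6,6)=1
t=7: f(7,-1)=14 f(7,1)=28 f(7,3)=20 f(7,5)=7 f(7,7)=1
t=8: f(8,0)=42 f(8,2)=48 f(8,4)=27 f(8,6)=8 f(8,8)=1
t=9: f(9,-1)=42 f(9,1)=90 f(9,3)=75 f(9,5)=35 f(9,7)=9 f(9,9)=1
t=10: f(10,0)=132 f(10,2)=165 f(10,4)=110 f(10,6)=44 f(10,8)=10 f(10,10)=1
t=11: f(11,-1)=132 f(11,1)=297 f(11,3)=275 f(11,5)=154 f(11,7)=54 f(11,9)=11 f(11,11)=1
t=12: f(12,0)=429 f(12,2)=572 f(12,4)=429 f(12,6)=208 f(12,8)=65 f(12,10)=12 f(12,12)=1
t=13: f(13,-1)=429 f(13,1)=1001 f(13,3)=1001 f(13,5)=637 f(13,7)=273 f(13,9)=77 f(13,11)=13 f(13,13)=1
t=14: f(14,0)=1430 f(14,2)=2002 f(14,4)=1638 f(14,6)=910 f(14,8)=350 f(14,10)=90 f(14,12)=14 f(14,14)=1
t=15: f(15,-1)=1430 f(15,1)=3432 f(15,3)=3640 f(15,5)=2548 f(15,7)=1260 f(15,9)=440 f(15,11)=104 f(15,13)=15 f(15,15)=1
t=16: f(16,0)=4862 f(16,2)=7072 f(16,4)=6188 f(16,6)=3808 f(16,8)=1700 f(16,10)=544 f(16,12)=119 f(16,14)=16 f(16,16)=1
t=17: f(17,-1)=4862 f(17,1)=11934 f(17,3)=13260 f(17,5)=9996 f(17,7)=5508 f(17,9)=2244 f(17,11)=663 f(17,13)=135 f(17,15)=17 f(17,17)=1
Σ_s f(17,s) = 48620
P = 48620/131072 = 12155/32768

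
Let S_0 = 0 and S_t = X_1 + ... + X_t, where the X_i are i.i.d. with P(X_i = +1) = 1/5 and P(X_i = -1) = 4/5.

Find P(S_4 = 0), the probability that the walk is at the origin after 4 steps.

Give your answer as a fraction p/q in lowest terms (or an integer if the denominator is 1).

To be at 0 after 4 steps: need exactly 2 steps of +1 and 2 of -1.
Number of such sequences: C(4,2) = 6
Each has probability (1/5)^2 · (4/5)^2 = 16/625
P = 6 · 16/625 = 96/625

Answer: 96/625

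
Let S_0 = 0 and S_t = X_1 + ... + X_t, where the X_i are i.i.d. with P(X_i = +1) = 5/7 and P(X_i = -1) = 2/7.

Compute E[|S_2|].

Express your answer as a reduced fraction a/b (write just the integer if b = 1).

S_2 takes values m ≡ 0 (mod 2) with |m| ≤ 2; P(S_2=m) = C(2,(2+m)/2) · (5/7)^((2+m)/2) · (2/7)^((2-m)/2).
Distribution: P(S=-2)=4/49, P(S=0)=20/49, P(S=2)=25/49
E[|S_2|] = Σ_m |m|·P(S_2=m) = 58/49

Answer: 58/49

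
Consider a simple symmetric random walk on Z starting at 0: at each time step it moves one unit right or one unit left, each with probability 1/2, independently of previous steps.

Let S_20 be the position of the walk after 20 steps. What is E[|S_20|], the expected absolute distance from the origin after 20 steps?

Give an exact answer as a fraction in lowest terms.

S_20 takes values m ≡ 0 (mod 2) with |m| ≤ 20; P(S_20=m) = C(20,(20+m)/2)/2^20.
Total paths: 2^20 = 1048576
Distribution: P(S=-20)=1/1048576, P(S=-18)=20/1048576, P(S=-16)=190/1048576, P(S=-14)=1140/1048576, P(S=-12)=4845/1048576, P(S=-10)=15504/1048576, P(S=-8)=38760/1048576, P(S=-6)=77520/1048576, P(S=-4)=125970/1048576, P(S=-2)=167960/1048576, P(S=0)=184756/1048576, P(S=2)=167960/1048576, P(S=4)=125970/1048576, P(S=6)=77520/1048576, P(S=8)=38760/1048576, P(S=10)=15504/1048576, P(S=12)=4845/1048576, P(S=14)=1140/1048576, P(S=16)=190/1048576, P(S=18)=20/1048576, P(S=20)=1/1048576
E[|S_20|] = Σ_m |m|·P(S_20=m) = 3695120/1048576 = 230945/65536

Answer: 230945/65536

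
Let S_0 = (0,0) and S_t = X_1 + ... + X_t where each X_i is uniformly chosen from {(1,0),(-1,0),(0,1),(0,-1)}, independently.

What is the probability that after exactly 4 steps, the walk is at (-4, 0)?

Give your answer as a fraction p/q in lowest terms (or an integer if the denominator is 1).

Answer: 1/256

Derivation:
Let h be the number of horizontal steps (so 4-h are vertical). To end at (-4,0) need (h-4)/2 right-steps and ((4-h)+0)/2 up-steps.
Sum over h with 4 ≤ h ≤ 4, h ≡ 0 (mod 2), 4-h ≡ 0 (mod 2):
h=4: C(4,4)·C(4,0)·C(0,0) = 1·1·1 = 1
Total favorable: 1
Total paths: 4^4 = 256
P = 1/256 = 1/256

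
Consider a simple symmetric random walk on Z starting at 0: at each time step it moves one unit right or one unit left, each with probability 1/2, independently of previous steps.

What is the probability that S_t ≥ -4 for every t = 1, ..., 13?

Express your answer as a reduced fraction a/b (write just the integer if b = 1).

Let f(t,s) = #length-t paths at position s with S_1..S_t all ≥ -4.
f(t,s) = f(t-1,s-1) + f(t-1,s+1) for s ≥ -4; f(t,s) = 0 for s < -4.
t=0: f(0,0)=1
t=1: f(1,-1)=1 f(1,1)=1
t=2: f(2,-2)=1 f(2,0)=2 f(2,2)=1
t=3: f(3,-3)=1 f(3,-1)=3 f(3,1)=3 f(3,3)=1
t=4: f(4,-4)=1 f(4,-2)=4 f(4,0)=6 f(4,2)=4 f(4,4)=1
t=5: f(5,-3)=5 f(5,-1)=10 f(5,1)=10 f(5,3)=5 f(5,5)=1
t=6: f(6,-4)=5 f(6,-2)=15 f(6,0)=20 f(6,2)=15 f(6,4)=6 f(6,6)=1
t=7: f(7,-3)=20 f(7,-1)=35 f(7,1)=35 f(7,3)=21 f(7,5)=7 f(7,7)=1
t=8: f(8,-4)=20 f(8,-2)=55 f(8,0)=70 f(8,2)=56 f(8,4)=28 f(8,6)=8 f(8,8)=1
t=9: f(9,-3)=75 f(9,-1)=125 f(9,1)=126 f(9,3)=84 f(9,5)=36 f(9,7)=9 f(9,9)=1
t=10: f(10,-4)=75 f(10,-2)=200 f(10,0)=251 f(10,2)=210 f(10,4)=120 f(10,6)=45 f(10,8)=10 f(10,10)=1
t=11: f(11,-3)=275 f(11,-1)=451 f(11,1)=461 f(11,3)=330 f(11,5)=165 f(11,7)=55 f(11,9)=11 f(11,11)=1
t=12: f(12,-4)=275 f(12,-2)=726 f(12,0)=912 f(12,2)=791 f(12,4)=495 f(12,6)=220 f(12,8)=66 f(12,10)=12 f(12,12)=1
t=13: f(13,-3)=1001 f(13,-1)=1638 f(13,1)=1703 f(13,3)=1286 f(13,5)=715 f(13,7)=286 f(13,9)=78 f(13,11)=13 f(13,13)=1
Σ_s f(13,s) = 6721
P = 6721/8192 = 6721/8192

Answer: 6721/8192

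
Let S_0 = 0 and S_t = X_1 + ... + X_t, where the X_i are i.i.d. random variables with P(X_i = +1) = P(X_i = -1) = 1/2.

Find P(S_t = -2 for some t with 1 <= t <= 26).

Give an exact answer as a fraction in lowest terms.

Count via complement. Let g(t,s) = #length-t paths at position s with S_1..S_t all ≠ -2.
g(t,s) = g(t-1,s-1) + g(t-1,s+1) for s ≠ -2; g(t,-2) = 0.
t=0: g(0,0)=1
t=1: g(1,-1)=1 g(1,1)=1
t=2: g(2,0)=2 g(2,2)=1
t=3: g(3,-1)=2 g(3,1)=3 g(3,3)=1
t=4: g(4,0)=5 g(4,2)=4 g(4,4)=1
t=5: g(5,-1)=5 g(5,1)=9 g(5,3)=5 g(5,5)=1
t=6: g(6,0)=14 g(6,2)=14 g(6,4)=6 g(6,6)=1
t=7: g(7,-1)=14 g(7,1)=28 g(7,3)=20 g(7,5)=7 g(7,7)=1
t=8: g(8,0)=42 g(8,2)=48 g(8,4)=27 g(8,6)=8 g(8,8)=1
t=9: g(9,-1)=42 g(9,1)=90 g(9,3)=75 g(9,5)=35 g(9,7)=9 g(9,9)=1
t=10: g(10,0)=132 g(10,2)=165 g(10,4)=110 g(10,6)=44 g(10,8)=10 g(10,10)=1
t=11: g(11,-1)=132 g(11,1)=297 g(11,3)=275 g(11,5)=154 g(11,7)=54 g(11,9)=11 g(11,11)=1
t=12: g(12,0)=429 g(12,2)=572 g(12,4)=429 g(12,6)=208 g(12,8)=65 g(12,10)=12 g(12,12)=1
t=13: g(13,-1)=429 g(13,1)=1001 g(13,3)=1001 g(13,5)=637 g(13,7)=273 g(13,9)=77 g(13,11)=13 g(13,13)=1
t=14: g(14,0)=1430 g(14,2)=2002 g(14,4)=1638 g(14,6)=910 g(14,8)=350 g(14,10)=90 g(14,12)=14 g(14,14)=1
t=15: g(15,-1)=1430 g(15,1)=3432 g(15,3)=3640 g(15,5)=2548 g(15,7)=1260 g(15,9)=440 g(15,11)=104 g(15,13)=15 g(15,15)=1
t=16: g(16,0)=4862 g(16,2)=7072 g(16,4)=6188 g(16,6)=3808 g(16,8)=1700 g(16,10)=544 g(16,12)=119 g(16,14)=16 g(16,16)=1
t=17: g(17,-1)=4862 g(17,1)=11934 g(17,3)=13260 g(17,5)=9996 g(17,7)=5508 g(17,9)=2244 g(17,11)=663 g(17,13)=135 g(17,15)=17 g(17,17)=1
t=18: g(18,0)=16796 g(18,2)=25194 g(18,4)=23256 g(18,6)=15504 g(18,8)=7752 g(18,10)=2907 g(18,12)=798 g(18,14)=152 g(18,16)=18 g(18,18)=1
t=19: g(19,-1)=16796 g(19,1)=41990 g(19,3)=48450 g(19,5)=38760 g(19,7)=23256 g(19,9)=10659 g(19,11)=3705 g(19,13)=950 g(19,15)=170 g(19,17)=19 g(19,19)=1
t=20: g(20,0)=58786 g(20,2)=90440 g(20,4)=87210 g(20,6)=62016 g(20,8)=33915 g(20,10)=14364 g(20,12)=4655 g(20,14)=1120 g(20,16)=189 g(20,18)=20 g(20,20)=1
t=21: g(21,-1)=58786 g(21,1)=149226 g(21,3)=177650 g(21,5)=149226 g(21,7)=95931 g(21,9)=48279 g(21,11)=19019 g(21,13)=5775 g(21,15)=1309 g(21,17)=209 g(21,19)=21 g(21,21)=1
t=22: g(22,0)=208012 g(22,2)=326876 g(22,4)=326876 g(22,6)=245157 g(22,8)=144210 g(22,10)=67298 g(22,12)=24794 g(22,14)=7084 g(22,16)=1518 g(22,18)=230 g(22,20)=22 g(22,22)=1
t=23: g(23,-1)=208012 g(23,1)=534888 g(23,3)=653752 g(23,5)=572033 g(23,7)=389367 g(23,9)=211508 g(23,11)=92092 g(23,13)=31878 g(23,15)=8602 g(23,17)=1748 g(23,19)=252 g(23,21)=23 g(23,23)=1
t=24: g(24,0)=742900 g(24,2)=1188640 g(24,4)=1225785 g(24,6)=961400 g(24,8)=600875 g(24,10)=303600 g(24,12)=123970 g(24,14)=40480 g(24,16)=10350 g(24,18)=2000 g(24,20)=275 g(24,22)=24 g(24,24)=1
t=25: g(25,-1)=742900 g(25,1)=1931540 g(25,3)=2414425 g(25,5)=2187185 g(25,7)=1562275 g(25,9)=904475 g(25,11)=427570 g(25,13)=164450 g(25,15)=50830 g(25,17)=12350 g(25,19)=2275 g(25,21)=299 g(25,23)=25 g(25,25)=1
t=26: g(26,0)=2674440 g(26,2)=4345965 g(26,4)=4601610 g(26,6)=3749460 g(26,8)=2466750 g(26,10)=1332045 g(26,12)=592020 g(26,14)=215280 g(26,16)=63180 g(26,18)=14625 g(26,20)=2574 g(26,22)=324 g(26,24)=26 g(26,26)=1
Paths never hitting -2: Σ_s g(26,s) = 20058300
Paths hitting -2: 2^26 - 20058300 = 47050564
P = 47050564/67108864 = 11762641/16777216

Answer: 11762641/16777216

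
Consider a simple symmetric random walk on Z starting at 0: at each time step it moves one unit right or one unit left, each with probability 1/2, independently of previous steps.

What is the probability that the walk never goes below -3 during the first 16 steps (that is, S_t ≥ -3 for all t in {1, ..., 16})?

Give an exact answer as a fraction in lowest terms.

Answer: 21879/32768

Derivation:
Let f(t,s) = #length-t paths at position s with S_1..S_t all ≥ -3.
f(t,s) = f(t-1,s-1) + f(t-1,s+1) for s ≥ -3; f(t,s) = 0 for s < -3.
t=0: f(0,0)=1
t=1: f(1,-1)=1 f(1,1)=1
t=2: f(2,-2)=1 f(2,0)=2 f(2,2)=1
t=3: f(3,-3)=1 f(3,-1)=3 f(3,1)=3 f(3,3)=1
t=4: f(4,-2)=4 f(4,0)=6 f(4,2)=4 f(4,4)=1
t=5: f(5,-3)=4 f(5,-1)=10 f(5,1)=10 f(5,3)=5 f(5,5)=1
t=6: f(6,-2)=14 f(6,0)=20 f(6,2)=15 f(6,4)=6 f(6,6)=1
t=7: f(7,-3)=14 f(7,-1)=34 f(7,1)=35 f(7,3)=21 f(7,5)=7 f(7,7)=1
t=8: f(8,-2)=48 f(8,0)=69 f(8,2)=56 f(8,4)=28 f(8,6)=8 f(8,8)=1
t=9: f(9,-3)=48 f(9,-1)=117 f(9,1)=125 f(9,3)=84 f(9,5)=36 f(9,7)=9 f(9,9)=1
t=10: f(10,-2)=165 f(10,0)=242 f(10,2)=209 f(10,4)=120 f(10,6)=45 f(10,8)=10 f(10,10)=1
t=11: f(11,-3)=165 f(11,-1)=407 f(11,1)=451 f(11,3)=329 f(11,5)=165 f(11,7)=55 f(11,9)=11 f(11,11)=1
t=12: f(12,-2)=572 f(12,0)=858 f(12,2)=780 f(12,4)=494 f(12,6)=220 f(12,8)=66 f(12,10)=12 f(12,12)=1
t=13: f(13,-3)=572 f(13,-1)=1430 f(13,1)=1638 f(13,3)=1274 f(13,5)=714 f(13,7)=286 f(13,9)=78 f(13,11)=13 f(13,13)=1
t=14: f(14,-2)=2002 f(14,0)=3068 f(14,2)=2912 f(14,4)=1988 f(14,6)=1000 f(14,8)=364 f(14,10)=91 f(14,12)=14 f(14,14)=1
t=15: f(15,-3)=2002 f(15,-1)=5070 f(15,1)=5980 f(15,3)=4900 f(15,5)=2988 f(15,7)=1364 f(15,9)=455 f(15,11)=105 f(15,13)=15 f(15,15)=1
t=16: f(16,-2)=7072 f(16,0)=11050 f(16,2)=10880 f(16,4)=7888 f(16,6)=4352 f(16,8)=1819 f(16,10)=560 f(16,12)=120 f(16,14)=16 f(16,16)=1
Σ_s f(16,s) = 43758
P = 43758/65536 = 21879/32768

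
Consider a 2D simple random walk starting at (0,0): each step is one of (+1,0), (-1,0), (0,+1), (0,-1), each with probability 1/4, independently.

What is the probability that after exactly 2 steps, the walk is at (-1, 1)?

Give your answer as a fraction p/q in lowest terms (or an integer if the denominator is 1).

Answer: 1/8

Derivation:
Let h be the number of horizontal steps (so 2-h are vertical). To end at (-1,1) need (h-1)/2 right-steps and ((2-h)+1)/2 up-steps.
Sum over h with 1 ≤ h ≤ 1, h ≡ 1 (mod 2), 2-h ≡ 1 (mod 2):
h=1: C(2,1)·C(1,0)·C(1,1) = 2·1·1 = 2
Total favorable: 2
Total paths: 4^2 = 16
P = 2/16 = 1/8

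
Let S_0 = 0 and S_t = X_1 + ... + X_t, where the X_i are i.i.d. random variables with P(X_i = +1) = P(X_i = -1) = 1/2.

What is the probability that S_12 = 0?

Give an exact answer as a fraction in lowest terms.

Answer: 231/1024

Derivation:
To return to 0 after 12 steps: need exactly 6 steps of +1 and 6 of -1.
Favorable paths: C(12,6) = 924
Total paths: 2^12 = 4096
P = 924/4096 = 231/1024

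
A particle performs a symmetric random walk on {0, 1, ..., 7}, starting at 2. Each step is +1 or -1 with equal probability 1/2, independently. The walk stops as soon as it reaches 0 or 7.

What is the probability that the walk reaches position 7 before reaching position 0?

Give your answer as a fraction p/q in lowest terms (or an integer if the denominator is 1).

Answer: 2/7

Derivation:
Symmetric walk (p = 1/2): the harmonic-function argument gives P(hit 7 before 0 | start at 2) = a/N.
P = 2/7 = 2/7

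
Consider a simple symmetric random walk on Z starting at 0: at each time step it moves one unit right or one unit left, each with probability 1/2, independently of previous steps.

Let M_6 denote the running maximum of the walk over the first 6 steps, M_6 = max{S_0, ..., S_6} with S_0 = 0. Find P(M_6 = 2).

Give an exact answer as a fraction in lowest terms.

Answer: 15/64

Derivation:
Let M_6 = max(S_0,...,S_6). Use the reflection principle: for j ≥ 1, #{paths with M_6 ≥ j} = #{S_6 ≥ j} + #{S_6 ≥ j+1}.
By reflection, #{M_6 ≥ 2} = #{S_6 ≥ 2} + #{S_6 ≥ 3} = 22 + 7 = 29.
#{M_6 ≥ 3} = #{S_6 ≥ 3} + #{S_6 ≥ 4} = 7 + 7 = 14.
#{M_6 = 2} = 29 - 14 = 15.
P(M_6 = 2) = 15/64 = 15/64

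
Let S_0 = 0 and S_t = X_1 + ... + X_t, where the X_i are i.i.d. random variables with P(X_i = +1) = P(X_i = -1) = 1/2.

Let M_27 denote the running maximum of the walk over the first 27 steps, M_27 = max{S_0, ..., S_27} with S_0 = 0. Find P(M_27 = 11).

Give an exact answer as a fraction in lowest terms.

Let M_27 = max(S_0,...,S_27). Use the reflection principle: for j ≥ 1, #{paths with M_27 ≥ j} = #{S_27 ≥ j} + #{S_27 ≥ j+1}.
By reflection, #{M_27 ≥ 11} = #{S_27 ≥ 11} + #{S_27 ≥ 12} = 3505699 + 1285624 = 4791323.
#{M_27 ≥ 12} = #{S_27 ≥ 12} + #{S_27 ≥ 13} = 1285624 + 1285624 = 2571248.
#{M_27 = 11} = 4791323 - 2571248 = 2220075.
P(M_27 = 11) = 2220075/134217728 = 2220075/134217728

Answer: 2220075/134217728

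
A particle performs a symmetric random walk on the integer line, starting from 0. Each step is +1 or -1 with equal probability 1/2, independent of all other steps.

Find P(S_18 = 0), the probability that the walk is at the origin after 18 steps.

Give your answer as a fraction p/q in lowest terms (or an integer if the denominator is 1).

To return to 0 after 18 steps: need exactly 9 steps of +1 and 9 of -1.
Favorable paths: C(18,9) = 48620
Total paths: 2^18 = 262144
P = 48620/262144 = 12155/65536

Answer: 12155/65536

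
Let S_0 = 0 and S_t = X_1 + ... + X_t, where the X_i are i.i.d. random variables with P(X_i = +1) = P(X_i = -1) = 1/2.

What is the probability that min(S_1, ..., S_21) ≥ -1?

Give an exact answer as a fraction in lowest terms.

Let f(t,s) = #length-t paths at position s with S_1..S_t all ≥ -1.
f(t,s) = f(t-1,s-1) + f(t-1,s+1) for s ≥ -1; f(t,s) = 0 for s < -1.
t=0: f(0,0)=1
t=1: f(1,-1)=1 f(1,1)=1
t=2: f(2,0)=2 f(2,2)=1
t=3: f(3,-1)=2 f(3,1)=3 f(3,3)=1
t=4: f(4,0)=5 f(4,2)=4 f(4,4)=1
t=5: f(5,-1)=5 f(5,1)=9 f(5,3)=5 f(5,5)=1
t=6: f(6,0)=14 f(6,2)=14 f(6,4)=6 f(6,6)=1
t=7: f(7,-1)=14 f(7,1)=28 f(7,3)=20 f(7,5)=7 f(7,7)=1
t=8: f(8,0)=42 f(8,2)=48 f(8,4)=27 f(8,6)=8 f(8,8)=1
t=9: f(9,-1)=42 f(9,1)=90 f(9,3)=75 f(9,5)=35 f(9,7)=9 f(9,9)=1
t=10: f(10,0)=132 f(10,2)=165 f(10,4)=110 f(10,6)=44 f(10,8)=10 f(10,10)=1
t=11: f(11,-1)=132 f(11,1)=297 f(11,3)=275 f(11,5)=154 f(11,7)=54 f(11,9)=11 f(11,11)=1
t=12: f(12,0)=429 f(12,2)=572 f(12,4)=429 f(12,6)=208 f(12,8)=65 f(12,10)=12 f(12,12)=1
t=13: f(13,-1)=429 f(13,1)=1001 f(13,3)=1001 f(13,5)=637 f(13,7)=273 f(13,9)=77 f(13,11)=13 f(13,13)=1
t=14: f(14,0)=1430 f(14,2)=2002 f(14,4)=1638 f(14,6)=910 f(14,8)=350 f(14,10)=90 f(14,12)=14 f(14,14)=1
t=15: f(15,-1)=1430 f(15,1)=3432 f(15,3)=3640 f(15,5)=2548 f(15,7)=1260 f(15,9)=440 f(15,11)=104 f(15,13)=15 f(15,15)=1
t=16: f(16,0)=4862 f(16,2)=7072 f(16,4)=6188 f(16,6)=3808 f(16,8)=1700 f(16,10)=544 f(16,12)=119 f(16,14)=16 f(16,16)=1
t=17: f(17,-1)=4862 f(17,1)=11934 f(17,3)=13260 f(17,5)=9996 f(17,7)=5508 f(17,9)=2244 f(17,11)=663 f(17,13)=135 f(17,15)=17 f(17,17)=1
t=18: f(18,0)=16796 f(18,2)=25194 f(18,4)=23256 f(18,6)=15504 f(18,8)=7752 f(18,10)=2907 f(18,12)=798 f(18,14)=152 f(18,16)=18 f(18,18)=1
t=19: f(19,-1)=16796 f(19,1)=41990 f(19,3)=48450 f(19,5)=38760 f(19,7)=23256 f(19,9)=10659 f(19,11)=3705 f(19,13)=950 f(19,15)=170 f(19,17)=19 f(19,19)=1
t=20: f(20,0)=58786 f(20,2)=90440 f(20,4)=87210 f(20,6)=62016 f(20,8)=33915 f(20,10)=14364 f(20,12)=4655 f(20,14)=1120 f(20,16)=189 f(20,18)=20 f(20,20)=1
t=21: f(21,-1)=58786 f(21,1)=149226 f(21,3)=177650 f(21,5)=149226 f(21,7)=95931 f(21,9)=48279 f(21,11)=19019 f(21,13)=5775 f(21,15)=1309 f(21,17)=209 f(21,19)=21 f(21,21)=1
Σ_s f(21,s) = 705432
P = 705432/2097152 = 88179/262144

Answer: 88179/262144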